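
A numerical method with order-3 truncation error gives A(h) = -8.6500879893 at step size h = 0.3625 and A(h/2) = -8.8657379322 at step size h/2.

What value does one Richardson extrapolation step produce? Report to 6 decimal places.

-8.896545

Method order is 3; weight 2^3 = 8.
8*(-8.8657379322) = -70.9259034576; (-70.9259034576) − (-8.6500879893) = -62.2758154683
Divide by 2^3 − 1 = 7.
(8*(-8.8657379322) − (-8.6500879893))/(8 − 1) = -8.8965450669
Gap between inputs: 2.156e-01; correction applied: −0.0308071347.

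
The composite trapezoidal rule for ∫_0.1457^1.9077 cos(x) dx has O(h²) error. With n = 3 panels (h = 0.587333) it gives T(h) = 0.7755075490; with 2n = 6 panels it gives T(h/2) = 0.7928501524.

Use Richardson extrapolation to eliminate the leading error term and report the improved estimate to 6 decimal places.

Method order is 2; weight 2^2 = 4.
4·0.7928501524 − 0.7755075490 = 2.3958930606
Divide by 2^2 − 1 = 3.
So the Richardson estimate is 0.7986310202.

0.798631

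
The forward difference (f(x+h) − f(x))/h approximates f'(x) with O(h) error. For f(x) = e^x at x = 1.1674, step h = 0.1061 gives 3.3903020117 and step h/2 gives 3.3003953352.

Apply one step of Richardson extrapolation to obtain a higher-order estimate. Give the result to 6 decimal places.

3.210489

Method order is 1; weight 2^1 = 2.
Top: 2(3.3003953352) − (3.3903020117) = 3.2104886587
Denominator 2 − 1 = 1.
R = 3.2104886587/1 = 3.2104886587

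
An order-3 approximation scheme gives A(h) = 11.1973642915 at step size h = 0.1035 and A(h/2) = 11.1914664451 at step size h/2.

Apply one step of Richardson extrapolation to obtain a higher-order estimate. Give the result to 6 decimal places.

11.190624

Leading term ∝ h^3; use weight 8 = 2^3.
2^3 × A(h/2) = 89.5317315608; minus A(h) gives 78.3343672693.
Extrapolated: 78.3343672693 / 7 = 11.1906238956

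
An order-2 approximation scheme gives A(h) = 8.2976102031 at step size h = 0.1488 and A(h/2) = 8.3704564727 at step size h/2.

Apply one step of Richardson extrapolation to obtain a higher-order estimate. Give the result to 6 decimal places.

Method order is 2; weight 2^2 = 4.
4·8.3704564727 = 33.4818258908; 33.4818258908 − 8.2976102031 = 25.1842156877
Denominator 4 − 1 = 3.
Extrapolated: 25.1842156877 / 3 = 8.3947385626

8.394739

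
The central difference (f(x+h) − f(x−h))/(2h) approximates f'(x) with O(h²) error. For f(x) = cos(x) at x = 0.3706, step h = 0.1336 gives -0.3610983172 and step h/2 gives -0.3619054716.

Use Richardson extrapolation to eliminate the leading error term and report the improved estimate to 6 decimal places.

-0.362175

r = 2: numerator weight 4, denominator 3.
2^2*A(h/2) = -1.4476218864; minus A(h) gives -1.0865235692.
Extrapolated: (-1.0865235692) / 3 = -0.3621745231
Shift from A(h/2): −0.0002690515.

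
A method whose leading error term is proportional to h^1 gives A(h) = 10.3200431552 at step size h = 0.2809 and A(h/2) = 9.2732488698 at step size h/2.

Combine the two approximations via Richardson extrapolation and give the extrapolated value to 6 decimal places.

8.226455

r = 1: numerator weight 2, denominator 1.
2^1·A(h/2) = 18.5464977396; minus A(h) gives 8.2264545844.
R = 8.2264545844/1 = 8.2264545844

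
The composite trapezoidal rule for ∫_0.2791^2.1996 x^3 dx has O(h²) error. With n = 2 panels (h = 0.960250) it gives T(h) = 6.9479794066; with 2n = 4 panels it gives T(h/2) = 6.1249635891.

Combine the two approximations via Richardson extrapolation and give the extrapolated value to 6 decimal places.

5.850625

With r = 2 the leading error scales as h^2, so the weight is 2^2 = 4.
4*6.1249635891 − 6.9479794066 = 17.5518749498
17.5518749498 ÷ 3 = 5.8506249833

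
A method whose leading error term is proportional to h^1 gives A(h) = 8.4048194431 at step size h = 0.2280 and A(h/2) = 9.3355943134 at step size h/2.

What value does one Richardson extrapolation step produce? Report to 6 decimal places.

With r = 1 the leading error scales as h^1, so the weight is 2^1 = 2.
2*9.3355943134 = 18.6711886268; subtract 8.4048194431 → 10.2663691837
Extrapolated: 10.2663691837 / 1 = 10.2663691837

10.266369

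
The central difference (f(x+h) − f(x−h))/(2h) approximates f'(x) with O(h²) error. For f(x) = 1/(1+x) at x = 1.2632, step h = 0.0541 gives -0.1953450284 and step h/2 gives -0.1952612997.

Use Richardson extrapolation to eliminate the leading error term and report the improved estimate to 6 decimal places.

-0.195233

With r = 2 the leading error scales as h^2, so the weight is 2^2 = 4.
4×(-0.1952612997) = -0.7810451988; (-0.7810451988) − (-0.1953450284) = -0.5857001704
Denominator 4 − 1 = 3.
Extrapolated: (-0.5857001704) / 3 = -0.1952333901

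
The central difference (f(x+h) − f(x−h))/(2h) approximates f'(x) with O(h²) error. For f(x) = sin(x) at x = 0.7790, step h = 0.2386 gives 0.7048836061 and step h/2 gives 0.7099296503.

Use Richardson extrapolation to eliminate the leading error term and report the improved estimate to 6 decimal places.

0.711612

Order 2 gives 2^r = 4 and 2^r − 1 = 3.
Weighted: 2.8397186012 − 0.7048836061 = 2.1348349951
Divide by 2^2 − 1 = 3.
Result: 0.7116116650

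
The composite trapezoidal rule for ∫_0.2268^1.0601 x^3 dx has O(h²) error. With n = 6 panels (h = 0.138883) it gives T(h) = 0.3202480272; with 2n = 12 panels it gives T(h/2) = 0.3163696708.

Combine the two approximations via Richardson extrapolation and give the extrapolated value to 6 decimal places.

0.315077

r = 2, so 2^r = 4.
2^2·A(h/2) = 1.2654786832; minus A(h) gives 0.9452306560.
Divide by 2^2 − 1 = 3.
(4·0.3163696708 − 0.3202480272)/(4 − 1) = 0.3150768853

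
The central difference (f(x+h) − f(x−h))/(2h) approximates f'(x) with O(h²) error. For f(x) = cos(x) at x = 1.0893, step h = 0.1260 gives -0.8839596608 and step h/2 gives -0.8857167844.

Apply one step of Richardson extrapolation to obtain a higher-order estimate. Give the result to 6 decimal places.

-0.886302

r = 2, so 2^r = 4.
4 × (-0.8857167844) − (-0.8839596608) = -2.6589074768
(-2.6589074768) ÷ 3 = -0.8863024923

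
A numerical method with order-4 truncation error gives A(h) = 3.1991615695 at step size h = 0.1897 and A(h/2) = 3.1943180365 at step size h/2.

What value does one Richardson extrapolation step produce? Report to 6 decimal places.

Order 4 gives 2^r = 16 and 2^r − 1 = 15.
16*3.1943180365 − 3.1991615695 = 47.9099270145
R = 47.9099270145/15 = 3.1939951343

3.193995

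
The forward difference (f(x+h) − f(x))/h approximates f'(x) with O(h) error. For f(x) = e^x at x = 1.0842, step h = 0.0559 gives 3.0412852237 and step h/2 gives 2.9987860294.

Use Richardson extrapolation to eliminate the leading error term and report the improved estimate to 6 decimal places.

Leading term ∝ h^1; use weight 2 = 2^1.
Numerator 2·A(h/2) − A(h) = 2·2.9987860294 − 3.0412852237 = 2.9562868351
(2·2.9987860294 − 3.0412852237)/(2 − 1) = 2.9562868351

2.956287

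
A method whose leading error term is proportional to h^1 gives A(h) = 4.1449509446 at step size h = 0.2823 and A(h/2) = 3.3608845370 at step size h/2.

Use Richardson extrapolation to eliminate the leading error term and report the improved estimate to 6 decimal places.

r = 1: numerator weight 2, denominator 1.
Difference of the inputs: 3.3608845370 − 4.1449509446 = -0.7840664076
Divide by 2^1 − 1 = 1: (-0.7840664076)/1 = -0.7840664076
R = A(h/2) + (A(h/2) − A(h))/1 = 3.3608845370 − 0.7840664076 = 2.5768181294

2.576818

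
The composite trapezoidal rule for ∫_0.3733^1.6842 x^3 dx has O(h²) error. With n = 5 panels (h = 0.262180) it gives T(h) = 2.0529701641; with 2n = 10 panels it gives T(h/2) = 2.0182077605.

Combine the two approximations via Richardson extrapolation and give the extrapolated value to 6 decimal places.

The method has order 2: 2^2 = 4.
Numerator 4×A(h/2) − A(h) = 4×2.0182077605 − 2.0529701641 = 6.0198608779
Divide by 2^2 − 1 = 3.
Extrapolated: 6.0198608779 / 3 = 2.0066202926
Correction |R − A(h/2)| = 1.159e-02; gap |A(h/2) − A(h)| = 3.476e-02.

2.006620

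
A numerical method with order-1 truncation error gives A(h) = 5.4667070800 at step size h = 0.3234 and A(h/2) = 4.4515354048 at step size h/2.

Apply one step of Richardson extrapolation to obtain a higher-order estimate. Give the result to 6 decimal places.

3.436364

Method order is 1; weight 2^1 = 2.
2 × 4.4515354048 = 8.9030708096; subtract 5.4667070800 → 3.4363637296
Divide by 2^1 − 1 = 1.
So the Richardson estimate is 3.4363637296.
Gap between inputs: 1.015e+00; correction applied: −1.0151716752.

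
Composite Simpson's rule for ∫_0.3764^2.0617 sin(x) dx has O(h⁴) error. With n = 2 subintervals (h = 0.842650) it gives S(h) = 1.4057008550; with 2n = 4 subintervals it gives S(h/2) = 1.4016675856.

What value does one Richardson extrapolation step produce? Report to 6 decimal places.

1.401399

Leading term ∝ h^4; use weight 16 = 2^4.
Difference of the inputs: 1.4016675856 − 1.4057008550 = -0.0040332694
Correction (A(h/2) − A(h))/(16 − 1) = (-0.0040332694)/15 = -0.0002688846
R = 1.4016675856 − 0.0002688846 = 1.4013987010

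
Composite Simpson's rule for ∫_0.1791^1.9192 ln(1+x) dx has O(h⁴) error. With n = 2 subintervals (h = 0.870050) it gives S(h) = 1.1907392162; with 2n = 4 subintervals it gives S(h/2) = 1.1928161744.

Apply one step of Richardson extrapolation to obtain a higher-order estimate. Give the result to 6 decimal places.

1.192955

r = 4: numerator weight 16, denominator 15.
16 × 1.1928161744 = 19.0850587904; subtract 1.1907392162 → 17.8943195742
Denominator 16 − 1 = 15.
Extrapolated: 17.8943195742 / 15 = 1.1929546383
Gap between inputs: 2.077e-03; correction applied: +0.0001384639.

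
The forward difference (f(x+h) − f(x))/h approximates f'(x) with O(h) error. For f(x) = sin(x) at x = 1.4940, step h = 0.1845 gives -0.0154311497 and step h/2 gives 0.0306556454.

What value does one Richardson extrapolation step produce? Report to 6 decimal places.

The method has order 1: 2^1 = 2.
2*0.0306556454 = 0.0613112908; subtract (-0.0154311497) → 0.0767424405
Extrapolated: 0.0767424405 / 1 = 0.0767424405

0.076742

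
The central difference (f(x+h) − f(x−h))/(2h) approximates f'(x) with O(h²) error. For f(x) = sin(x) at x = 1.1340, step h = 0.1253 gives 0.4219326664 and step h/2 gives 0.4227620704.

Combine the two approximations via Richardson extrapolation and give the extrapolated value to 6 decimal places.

Order 2 gives 2^r = 4 and 2^r − 1 = 3.
Weighted: 1.6910482816 − 0.4219326664 = 1.2691156152
R = 1.2691156152/3 = 0.4230385384
Shift from A(h/2): +0.0002764680.

0.423039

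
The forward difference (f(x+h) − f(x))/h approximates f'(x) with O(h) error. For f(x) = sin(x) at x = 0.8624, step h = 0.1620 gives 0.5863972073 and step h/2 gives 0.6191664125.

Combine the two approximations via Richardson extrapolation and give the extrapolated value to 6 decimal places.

0.651936

With r = 1 the leading error scales as h^1, so the weight is 2^1 = 2.
A(h/2) − A(h) = 0.6191664125 − 0.5863972073 = 0.0327692052
Divide by 2^1 − 1 = 1: 0.0327692052/1 = 0.0327692052
R = A(h/2) + (A(h/2) − A(h))/1 = 0.6191664125 + 0.0327692052 = 0.6519356177
Correction |R − A(h/2)| = 3.277e-02; gap |A(h/2) − A(h)| = 3.277e-02.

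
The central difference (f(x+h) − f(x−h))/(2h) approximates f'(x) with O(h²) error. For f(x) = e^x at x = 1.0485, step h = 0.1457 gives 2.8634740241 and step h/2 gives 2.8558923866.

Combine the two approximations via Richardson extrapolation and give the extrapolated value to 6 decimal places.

2.853365

Method order is 2; weight 2^2 = 4.
2^2 × A(h/2) = 11.4235695464; minus A(h) gives 8.5600955223.
R = 8.5600955223/3 = 2.8533651741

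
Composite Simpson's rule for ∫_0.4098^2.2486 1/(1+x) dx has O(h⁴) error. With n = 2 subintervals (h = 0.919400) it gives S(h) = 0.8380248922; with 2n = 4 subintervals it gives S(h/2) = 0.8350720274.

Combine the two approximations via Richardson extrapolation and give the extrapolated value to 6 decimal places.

0.834875

Leading term ∝ h^4; use weight 16 = 2^4.
2^4·A(h/2) = 13.3611524384; minus A(h) gives 12.5231275462.
Denominator 16 − 1 = 15.
R = 12.5231275462/15 = 0.8348751697
Gap between inputs: 2.953e-03; correction applied: −0.0001968577.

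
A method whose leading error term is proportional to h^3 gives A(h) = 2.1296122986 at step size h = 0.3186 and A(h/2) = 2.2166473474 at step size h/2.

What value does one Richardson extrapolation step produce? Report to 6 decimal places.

2.229081

Order 3 gives 2^r = 8 and 2^r − 1 = 7.
2^3*A(h/2) = 17.7331787792; minus A(h) gives 15.6035664806.
(8*2.2166473474 − 2.1296122986)/(8 − 1) = 2.2290809258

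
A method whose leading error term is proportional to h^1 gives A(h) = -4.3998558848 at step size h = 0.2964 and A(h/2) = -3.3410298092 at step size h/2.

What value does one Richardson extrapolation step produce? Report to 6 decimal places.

Error is O(h^1); halving h shrinks it by 2^1 = 2.
Weighted: (-6.6820596184) − (-4.3998558848) = -2.2822037336
(2·(-3.3410298092) − (-4.3998558848))/(2 − 1) = -2.2822037336
Shift from A(h/2): +1.0588260756.

-2.282204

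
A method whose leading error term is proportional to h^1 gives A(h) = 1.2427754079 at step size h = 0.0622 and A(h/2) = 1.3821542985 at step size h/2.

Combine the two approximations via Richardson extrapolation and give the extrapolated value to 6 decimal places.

1.521533

r = 1: numerator weight 2, denominator 1.
Weighted: 2.7643085970 − 1.2427754079 = 1.5215331891
R = 1.5215331891/1 = 1.5215331891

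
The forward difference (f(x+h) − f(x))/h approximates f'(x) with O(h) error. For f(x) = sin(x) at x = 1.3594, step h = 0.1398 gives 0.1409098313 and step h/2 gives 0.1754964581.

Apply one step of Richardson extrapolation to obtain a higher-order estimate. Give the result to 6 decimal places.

Leading term ∝ h^1; use weight 2 = 2^1.
2 × 0.1754964581 − 0.1409098313 = 0.2100830849
Denominator 2 − 1 = 1.
R = 0.2100830849/1 = 0.2100830849
Correction |R − A(h/2)| = 3.459e-02; gap |A(h/2) − A(h)| = 3.459e-02.

0.210083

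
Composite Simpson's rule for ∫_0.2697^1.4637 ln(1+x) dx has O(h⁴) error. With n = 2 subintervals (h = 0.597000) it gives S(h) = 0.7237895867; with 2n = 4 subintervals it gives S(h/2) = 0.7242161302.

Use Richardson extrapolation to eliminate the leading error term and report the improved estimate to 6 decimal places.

0.724245

With r = 4 the leading error scales as h^4, so the weight is 2^4 = 16.
16 × 0.7242161302 − 0.7237895867 = 10.8636684965
Divide by 2^4 − 1 = 15.
R = 10.8636684965/15 = 0.7242445664
Gap between inputs: 4.265e-04; correction applied: +0.0000284362.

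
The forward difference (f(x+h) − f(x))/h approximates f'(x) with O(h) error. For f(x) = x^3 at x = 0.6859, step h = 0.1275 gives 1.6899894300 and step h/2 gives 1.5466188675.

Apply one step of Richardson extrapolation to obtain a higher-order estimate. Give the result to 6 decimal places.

r = 1: numerator weight 2, denominator 1.
Top: 2(1.5466188675) − (1.6899894300) = 1.4032483050
Divide by 2^1 − 1 = 1.
1.4032483050 ÷ 1 = 1.4032483050

1.403248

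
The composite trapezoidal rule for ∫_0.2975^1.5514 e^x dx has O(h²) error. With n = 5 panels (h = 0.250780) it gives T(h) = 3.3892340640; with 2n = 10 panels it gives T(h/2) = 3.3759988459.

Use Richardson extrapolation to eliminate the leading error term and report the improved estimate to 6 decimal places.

Method order is 2; weight 2^2 = 4.
2^2×A(h/2) = 13.5039953836; minus A(h) gives 10.1147613196.
Divide by 2^2 − 1 = 3.
So the Richardson estimate is 3.3715871065.
Shift from A(h/2): −0.0044117394.

3.371587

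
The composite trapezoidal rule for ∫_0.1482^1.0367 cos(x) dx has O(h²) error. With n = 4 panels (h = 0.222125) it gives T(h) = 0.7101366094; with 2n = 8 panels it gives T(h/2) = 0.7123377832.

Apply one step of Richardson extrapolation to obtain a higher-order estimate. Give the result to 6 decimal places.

r = 2, so 2^r = 4.
Top: 4(0.7123377832) − (0.7101366094) = 2.1392145234
(4*0.7123377832 − 0.7101366094)/(4 − 1) = 0.7130715078

0.713072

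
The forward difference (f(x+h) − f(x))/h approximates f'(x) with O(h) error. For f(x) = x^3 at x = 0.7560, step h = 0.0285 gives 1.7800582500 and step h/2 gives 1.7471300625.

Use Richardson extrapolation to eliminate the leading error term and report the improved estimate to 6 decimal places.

1.714202

r = 1: numerator weight 2, denominator 1.
2·1.7471300625 = 3.4942601250; subtract 1.7800582500 → 1.7142018750
Denominator 2 − 1 = 1.
1.7142018750 ÷ 1 = 1.7142018750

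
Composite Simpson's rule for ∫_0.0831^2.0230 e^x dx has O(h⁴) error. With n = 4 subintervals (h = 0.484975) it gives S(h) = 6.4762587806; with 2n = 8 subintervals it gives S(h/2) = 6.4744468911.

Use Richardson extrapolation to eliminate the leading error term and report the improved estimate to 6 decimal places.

The method has order 4: 2^4 = 16.
16*6.4744468911 = 103.5911502576; subtract 6.4762587806 → 97.1148914770
Extrapolated: 97.1148914770 / 15 = 6.4743260985
Correction |R − A(h/2)| = 1.208e-04; gap |A(h/2) − A(h)| = 1.812e-03.

6.474326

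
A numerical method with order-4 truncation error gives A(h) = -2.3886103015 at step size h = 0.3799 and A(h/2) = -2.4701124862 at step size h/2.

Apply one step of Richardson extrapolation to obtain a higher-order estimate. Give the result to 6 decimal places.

Order 4 gives 2^r = 16 and 2^r − 1 = 15.
Top: 16(-2.4701124862) − (-2.3886103015) = -37.1331894777
R = (-37.1331894777)/15 = -2.4755459652
Shift from A(h/2): −0.0054334790.

-2.475546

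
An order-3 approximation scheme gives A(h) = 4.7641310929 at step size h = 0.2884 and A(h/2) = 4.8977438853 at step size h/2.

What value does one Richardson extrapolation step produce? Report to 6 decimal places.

r = 3: numerator weight 8, denominator 7.
8 × 4.8977438853 = 39.1819510824; 39.1819510824 − 4.7641310929 = 34.4178199895
(8 × 4.8977438853 − 4.7641310929)/(8 − 1) = 4.9168314271

4.916831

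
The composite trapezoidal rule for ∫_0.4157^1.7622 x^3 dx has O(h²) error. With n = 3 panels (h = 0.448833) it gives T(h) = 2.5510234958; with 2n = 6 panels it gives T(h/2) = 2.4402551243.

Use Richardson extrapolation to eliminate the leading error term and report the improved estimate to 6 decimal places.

2.403332

Method order is 2; weight 2^2 = 4.
4·2.4402551243 = 9.7610204972; 9.7610204972 − 2.5510234958 = 7.2099970014
Extrapolated: 7.2099970014 / 3 = 2.4033323338
Correction |R − A(h/2)| = 3.692e-02; gap |A(h/2) − A(h)| = 1.108e-01.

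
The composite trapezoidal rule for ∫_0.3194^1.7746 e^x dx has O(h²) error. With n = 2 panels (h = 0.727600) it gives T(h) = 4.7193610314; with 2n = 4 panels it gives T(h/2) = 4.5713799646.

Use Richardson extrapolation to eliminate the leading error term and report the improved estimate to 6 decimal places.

4.522053

Leading term ∝ h^2; use weight 4 = 2^2.
Numerator 4·A(h/2) − A(h) = 4·4.5713799646 − 4.7193610314 = 13.5661588270
R = 13.5661588270/3 = 4.5220529423
Correction |R − A(h/2)| = 4.933e-02; gap |A(h/2) − A(h)| = 1.480e-01.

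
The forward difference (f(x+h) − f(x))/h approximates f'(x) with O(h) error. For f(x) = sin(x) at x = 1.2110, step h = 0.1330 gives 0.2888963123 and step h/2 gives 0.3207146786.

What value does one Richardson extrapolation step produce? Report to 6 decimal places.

With r = 1 the leading error scales as h^1, so the weight is 2^1 = 2.
2 × 0.3207146786 = 0.6414293572; 0.6414293572 − 0.2888963123 = 0.3525330449
Extrapolated: 0.3525330449 / 1 = 0.3525330449
Gap between inputs: 3.182e-02; correction applied: +0.0318183663.

0.352533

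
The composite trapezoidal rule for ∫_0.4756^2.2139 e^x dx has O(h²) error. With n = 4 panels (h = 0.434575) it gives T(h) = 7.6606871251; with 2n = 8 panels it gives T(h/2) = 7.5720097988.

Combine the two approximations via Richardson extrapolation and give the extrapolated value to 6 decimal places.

7.542451

With r = 2 the leading error scales as h^2, so the weight is 2^2 = 4.
4 × 7.5720097988 = 30.2880391952; 30.2880391952 − 7.6606871251 = 22.6273520701
Divide by 2^2 − 1 = 3.
22.6273520701 ÷ 3 = 7.5424506900
Shift from A(h/2): −0.0295591088.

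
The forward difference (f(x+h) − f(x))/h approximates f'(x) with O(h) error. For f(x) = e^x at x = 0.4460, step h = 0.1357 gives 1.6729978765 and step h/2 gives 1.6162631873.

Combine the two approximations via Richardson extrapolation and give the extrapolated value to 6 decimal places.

Leading term ∝ h^1; use weight 2 = 2^1.
Numerator 2·A(h/2) − A(h) = 2·1.6162631873 − 1.6729978765 = 1.5595284981
Denominator 2 − 1 = 1.
Extrapolated: 1.5595284981 / 1 = 1.5595284981
Gap between inputs: 5.673e-02; correction applied: −0.0567346892.

1.559528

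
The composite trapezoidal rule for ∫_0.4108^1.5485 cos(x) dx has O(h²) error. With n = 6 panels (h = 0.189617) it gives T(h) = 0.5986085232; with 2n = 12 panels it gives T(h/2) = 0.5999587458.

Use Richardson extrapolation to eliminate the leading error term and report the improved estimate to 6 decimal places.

The method has order 2: 2^2 = 4.
4×0.5999587458 = 2.3998349832; 2.3998349832 − 0.5986085232 = 1.8012264600
Divide by 2^2 − 1 = 3.
So the Richardson estimate is 0.6004088200.
Shift from A(h/2): +0.0004500742.

0.600409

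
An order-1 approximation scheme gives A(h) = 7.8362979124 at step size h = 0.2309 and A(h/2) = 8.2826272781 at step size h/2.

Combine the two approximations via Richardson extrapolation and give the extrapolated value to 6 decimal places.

Method order is 1; weight 2^1 = 2.
2×8.2826272781 = 16.5652545562; 16.5652545562 − 7.8362979124 = 8.7289566438
Divide by 2^1 − 1 = 1.
Result: 8.7289566438

8.728957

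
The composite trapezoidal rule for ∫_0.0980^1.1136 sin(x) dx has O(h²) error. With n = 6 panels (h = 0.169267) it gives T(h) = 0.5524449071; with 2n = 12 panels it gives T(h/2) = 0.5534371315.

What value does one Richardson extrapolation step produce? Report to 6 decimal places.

0.553768

r = 2, so 2^r = 4.
2^2 × A(h/2) = 2.2137485260; minus A(h) gives 1.6613036189.
R = 1.6613036189/3 = 0.5537678730
Gap between inputs: 9.922e-04; correction applied: +0.0003307415.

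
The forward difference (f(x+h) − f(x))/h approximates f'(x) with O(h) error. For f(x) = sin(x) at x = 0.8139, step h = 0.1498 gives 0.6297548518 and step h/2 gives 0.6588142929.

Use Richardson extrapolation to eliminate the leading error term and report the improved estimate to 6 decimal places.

0.687874

With r = 1 the leading error scales as h^1, so the weight is 2^1 = 2.
Top: 2(0.6588142929) − (0.6297548518) = 0.6878737340
Denominator 2 − 1 = 1.
So the Richardson estimate is 0.6878737340.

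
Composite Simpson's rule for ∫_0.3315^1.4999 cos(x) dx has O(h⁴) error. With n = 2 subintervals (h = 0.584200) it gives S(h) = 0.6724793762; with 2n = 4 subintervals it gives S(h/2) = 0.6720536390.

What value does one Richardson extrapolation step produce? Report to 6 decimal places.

0.672025

r = 4, so 2^r = 16.
16×0.6720536390 = 10.7528582240; subtract 0.6724793762 → 10.0803788478
Denominator 16 − 1 = 15.
So the Richardson estimate is 0.6720252565.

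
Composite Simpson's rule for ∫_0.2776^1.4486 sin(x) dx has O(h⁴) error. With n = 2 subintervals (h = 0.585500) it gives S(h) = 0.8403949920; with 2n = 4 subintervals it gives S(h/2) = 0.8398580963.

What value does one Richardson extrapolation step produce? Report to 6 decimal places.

Error is O(h^4); halving h shrinks it by 2^4 = 16.
Weighted: 13.4377295408 − 0.8403949920 = 12.5973345488
Denominator 16 − 1 = 15.
Extrapolated: 12.5973345488 / 15 = 0.8398223033
Correction |R − A(h/2)| = 3.579e-05; gap |A(h/2) − A(h)| = 5.369e-04.

0.839822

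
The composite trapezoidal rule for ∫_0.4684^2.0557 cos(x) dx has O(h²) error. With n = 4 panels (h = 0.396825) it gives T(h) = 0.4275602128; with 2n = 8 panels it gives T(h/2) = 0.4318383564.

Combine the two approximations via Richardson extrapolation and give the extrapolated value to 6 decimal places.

Order 2 gives 2^r = 4 and 2^r − 1 = 3.
4 × 0.4318383564 = 1.7273534256; 1.7273534256 − 0.4275602128 = 1.2997932128
Denominator 4 − 1 = 3.
So the Richardson estimate is 0.4332644043.
Shift from A(h/2): +0.0014260479.

0.433264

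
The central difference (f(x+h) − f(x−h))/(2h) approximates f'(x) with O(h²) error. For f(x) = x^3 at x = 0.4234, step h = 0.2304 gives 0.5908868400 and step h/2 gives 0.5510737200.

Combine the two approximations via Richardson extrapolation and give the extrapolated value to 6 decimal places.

0.537803

r = 2, so 2^r = 4.
4*0.5510737200 = 2.2042948800; 2.2042948800 − 0.5908868400 = 1.6134080400
Denominator 4 − 1 = 3.
(4*0.5510737200 − 0.5908868400)/(4 − 1) = 0.5378026800
Correction |R − A(h/2)| = 1.327e-02; gap |A(h/2) − A(h)| = 3.981e-02.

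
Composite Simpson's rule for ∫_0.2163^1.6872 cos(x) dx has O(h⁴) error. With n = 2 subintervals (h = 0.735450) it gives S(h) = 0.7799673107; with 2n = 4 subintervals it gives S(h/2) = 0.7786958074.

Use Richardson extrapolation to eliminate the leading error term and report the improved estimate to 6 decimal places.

Order 4 gives 2^r = 16 and 2^r − 1 = 15.
16×0.7786958074 = 12.4591329184; 12.4591329184 − 0.7799673107 = 11.6791656077
R = 11.6791656077/15 = 0.7786110405
Correction |R − A(h/2)| = 8.477e-05; gap |A(h/2) − A(h)| = 1.272e-03.

0.778611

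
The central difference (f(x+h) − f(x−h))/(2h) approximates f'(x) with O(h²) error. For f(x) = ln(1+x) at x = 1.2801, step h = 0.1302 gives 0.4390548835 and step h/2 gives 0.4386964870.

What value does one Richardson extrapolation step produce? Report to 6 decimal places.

0.438577

With r = 2 the leading error scales as h^2, so the weight is 2^2 = 4.
A(h/2) − A(h) = 0.4386964870 − 0.4390548835 = -0.0003583965
Correction (A(h/2) − A(h))/(4 − 1) = (-0.0003583965)/3 = -0.0001194655
R = A(h/2) + (A(h/2) − A(h))/3 = 0.4386964870 − 0.0001194655 = 0.4385770215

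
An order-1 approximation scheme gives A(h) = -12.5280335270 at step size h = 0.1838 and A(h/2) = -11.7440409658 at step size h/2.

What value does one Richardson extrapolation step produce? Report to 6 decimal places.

-10.960048

With r = 1 the leading error scales as h^1, so the weight is 2^1 = 2.
A(h/2) − A(h) = -11.7440409658 − (-12.5280335270) = 0.7839925612
Divide by 2^1 − 1 = 1: 0.7839925612/1 = 0.7839925612
R = -11.7440409658 + 0.7839925612 = -10.9600484046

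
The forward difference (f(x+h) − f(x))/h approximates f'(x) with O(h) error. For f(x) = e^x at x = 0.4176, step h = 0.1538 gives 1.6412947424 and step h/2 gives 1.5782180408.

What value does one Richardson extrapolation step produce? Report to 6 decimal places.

1.515141

Error is O(h^1); halving h shrinks it by 2^1 = 2.
Numerator 2·A(h/2) − A(h) = 2·1.5782180408 − 1.6412947424 = 1.5151413392
Divide by 2^1 − 1 = 1.
1.5151413392 ÷ 1 = 1.5151413392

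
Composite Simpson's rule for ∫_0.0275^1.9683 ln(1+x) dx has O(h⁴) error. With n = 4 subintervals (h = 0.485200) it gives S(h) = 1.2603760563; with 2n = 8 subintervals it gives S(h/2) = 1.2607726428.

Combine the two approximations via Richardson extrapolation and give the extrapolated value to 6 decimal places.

1.260799

With r = 4 the leading error scales as h^4, so the weight is 2^4 = 16.
Weighted: 20.1723622848 − 1.2603760563 = 18.9119862285
Divide by 2^4 − 1 = 15.
Result: 1.2607990819
Shift from A(h/2): +0.0000264391.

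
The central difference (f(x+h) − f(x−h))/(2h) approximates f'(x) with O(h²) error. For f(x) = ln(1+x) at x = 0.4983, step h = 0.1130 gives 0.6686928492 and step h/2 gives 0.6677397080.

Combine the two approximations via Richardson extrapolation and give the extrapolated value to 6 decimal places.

The method has order 2: 2^2 = 4.
Difference of the inputs: 0.6677397080 − 0.6686928492 = -0.0009531412
Correction (A(h/2) − A(h))/(4 − 1) = (-0.0009531412)/3 = -0.0003177137
R = 0.6677397080 − 0.0003177137 = 0.6674219943
Correction |R − A(h/2)| = 3.177e-04; gap |A(h/2) − A(h)| = 9.531e-04.

0.667422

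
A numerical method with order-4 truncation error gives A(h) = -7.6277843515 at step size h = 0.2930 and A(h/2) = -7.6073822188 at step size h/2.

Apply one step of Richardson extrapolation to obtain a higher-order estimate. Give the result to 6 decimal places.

-7.606022

r = 4: numerator weight 16, denominator 15.
Weighted: (-121.7181155008) − (-7.6277843515) = -114.0903311493
Divide by 2^4 − 1 = 15.
(-114.0903311493) ÷ 15 = -7.6060220766
Gap between inputs: 2.040e-02; correction applied: +0.0013601422.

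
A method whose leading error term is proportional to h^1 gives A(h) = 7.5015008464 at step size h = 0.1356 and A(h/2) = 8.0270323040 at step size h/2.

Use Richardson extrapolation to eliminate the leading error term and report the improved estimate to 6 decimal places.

8.552564

Error is O(h^1); halving h shrinks it by 2^1 = 2.
2·8.0270323040 − 7.5015008464 = 8.5525637616
Extrapolated: 8.5525637616 / 1 = 8.5525637616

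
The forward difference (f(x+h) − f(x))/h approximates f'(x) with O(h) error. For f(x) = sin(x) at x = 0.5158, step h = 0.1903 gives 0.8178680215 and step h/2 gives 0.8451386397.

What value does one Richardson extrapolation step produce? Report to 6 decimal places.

Method order is 1; weight 2^1 = 2.
A(h/2) − A(h) = 0.8451386397 − 0.8178680215 = 0.0272706182
Correction (A(h/2) − A(h))/(2 − 1) = 0.0272706182/1 = 0.0272706182
R = A(h/2) + (A(h/2) − A(h))/1 = 0.8451386397 + 0.0272706182 = 0.8724092579
Correction |R − A(h/2)| = 2.727e-02; gap |A(h/2) − A(h)| = 2.727e-02.

0.872409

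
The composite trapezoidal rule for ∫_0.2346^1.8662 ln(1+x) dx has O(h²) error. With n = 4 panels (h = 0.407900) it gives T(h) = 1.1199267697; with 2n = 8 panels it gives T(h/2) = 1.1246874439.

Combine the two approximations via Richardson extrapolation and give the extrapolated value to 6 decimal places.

The method has order 2: 2^2 = 4.
4 × 1.1246874439 = 4.4987497756; subtract 1.1199267697 → 3.3788230059
3.3788230059 ÷ 3 = 1.1262743353
Gap between inputs: 4.761e-03; correction applied: +0.0015868914.

1.126274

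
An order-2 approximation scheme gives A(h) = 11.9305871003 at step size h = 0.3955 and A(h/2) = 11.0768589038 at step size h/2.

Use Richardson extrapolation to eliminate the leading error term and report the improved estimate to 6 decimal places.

10.792283

Leading term ∝ h^2; use weight 4 = 2^2.
Top: 4(11.0768589038) − (11.9305871003) = 32.3768485149
(4·11.0768589038 − 11.9305871003)/(4 − 1) = 10.7922828383
Correction |R − A(h/2)| = 2.846e-01; gap |A(h/2) − A(h)| = 8.537e-01.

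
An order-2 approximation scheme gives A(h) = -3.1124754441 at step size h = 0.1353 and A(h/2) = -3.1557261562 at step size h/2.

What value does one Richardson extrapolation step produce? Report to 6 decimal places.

With r = 2 the leading error scales as h^2, so the weight is 2^2 = 4.
4 × (-3.1557261562) = -12.6229046248; (-12.6229046248) − (-3.1124754441) = -9.5104291807
Extrapolated: (-9.5104291807) / 3 = -3.1701430602
Gap between inputs: 4.325e-02; correction applied: −0.0144169040.

-3.170143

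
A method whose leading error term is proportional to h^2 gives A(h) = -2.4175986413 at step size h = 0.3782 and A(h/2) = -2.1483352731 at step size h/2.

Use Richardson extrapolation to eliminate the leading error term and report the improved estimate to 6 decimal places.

Leading term ∝ h^2; use weight 4 = 2^2.
4*(-2.1483352731) − (-2.4175986413) = -6.1757424511
(-6.1757424511) ÷ 3 = -2.0585808170
Shift from A(h/2): +0.0897544561.

-2.058581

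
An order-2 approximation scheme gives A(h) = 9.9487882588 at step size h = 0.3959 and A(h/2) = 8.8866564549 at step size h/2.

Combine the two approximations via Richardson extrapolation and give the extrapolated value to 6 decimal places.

8.532613

r = 2, so 2^r = 4.
4*8.8866564549 = 35.5466258196; 35.5466258196 − 9.9487882588 = 25.5978375608
25.5978375608 ÷ 3 = 8.5326125203
Correction |R − A(h/2)| = 3.540e-01; gap |A(h/2) − A(h)| = 1.062e+00.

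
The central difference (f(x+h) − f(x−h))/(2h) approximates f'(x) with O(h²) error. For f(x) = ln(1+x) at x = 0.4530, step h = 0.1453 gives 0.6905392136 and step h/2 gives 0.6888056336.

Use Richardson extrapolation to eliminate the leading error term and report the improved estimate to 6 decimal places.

Error is O(h^2); halving h shrinks it by 2^2 = 4.
4*0.6888056336 − 0.6905392136 = 2.0646833208
Divide by 2^2 − 1 = 3.
Result: 0.6882277736
Shift from A(h/2): −0.0005778600.

0.688228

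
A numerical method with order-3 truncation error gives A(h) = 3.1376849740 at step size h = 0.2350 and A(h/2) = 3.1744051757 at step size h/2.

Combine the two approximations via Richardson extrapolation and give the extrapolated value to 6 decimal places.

3.179651

r = 3: numerator weight 8, denominator 7.
Top: 8(3.1744051757) − (3.1376849740) = 22.2575564316
Divide by 2^3 − 1 = 7.
22.2575564316 ÷ 7 = 3.1796509188
Shift from A(h/2): +0.0052457431.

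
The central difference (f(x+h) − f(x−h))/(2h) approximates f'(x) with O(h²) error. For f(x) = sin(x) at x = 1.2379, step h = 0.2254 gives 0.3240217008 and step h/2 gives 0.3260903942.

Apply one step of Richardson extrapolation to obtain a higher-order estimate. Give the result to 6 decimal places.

0.326780

With r = 2 the leading error scales as h^2, so the weight is 2^2 = 4.
Top: 4(0.3260903942) − (0.3240217008) = 0.9803398760
0.9803398760 ÷ 3 = 0.3267799587
Gap between inputs: 2.069e-03; correction applied: +0.0006895645.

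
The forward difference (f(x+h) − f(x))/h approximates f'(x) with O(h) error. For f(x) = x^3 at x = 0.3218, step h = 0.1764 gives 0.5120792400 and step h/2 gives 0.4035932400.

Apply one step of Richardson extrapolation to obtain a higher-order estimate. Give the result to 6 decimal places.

0.295107

Order 1 gives 2^r = 2 and 2^r − 1 = 1.
2·0.4035932400 − 0.5120792400 = 0.2951072400
(2·0.4035932400 − 0.5120792400)/(2 − 1) = 0.2951072400
Correction |R − A(h/2)| = 1.085e-01; gap |A(h/2) − A(h)| = 1.085e-01.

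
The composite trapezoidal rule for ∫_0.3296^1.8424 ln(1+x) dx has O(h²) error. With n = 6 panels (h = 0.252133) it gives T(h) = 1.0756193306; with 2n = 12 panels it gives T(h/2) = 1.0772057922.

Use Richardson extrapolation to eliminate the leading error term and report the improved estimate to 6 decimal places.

Leading term ∝ h^2; use weight 4 = 2^2.
A(h/2) − A(h) = 1.0772057922 − 1.0756193306 = 0.0015864616
Correction (A(h/2) − A(h))/(4 − 1) = 0.0015864616/3 = 0.0005288205
R = 1.0772057922 + 0.0005288205 = 1.0777346127
Correction |R − A(h/2)| = 5.288e-04; gap |A(h/2) − A(h)| = 1.586e-03.

1.077735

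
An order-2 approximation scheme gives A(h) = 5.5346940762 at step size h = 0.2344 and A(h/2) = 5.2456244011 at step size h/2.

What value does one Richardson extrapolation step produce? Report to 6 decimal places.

Leading term ∝ h^2; use weight 4 = 2^2.
2^2 × A(h/2) = 20.9824976044; minus A(h) gives 15.4478035282.
Divide by 2^2 − 1 = 3.
(4 × 5.2456244011 − 5.5346940762)/(4 − 1) = 5.1492678427

5.149268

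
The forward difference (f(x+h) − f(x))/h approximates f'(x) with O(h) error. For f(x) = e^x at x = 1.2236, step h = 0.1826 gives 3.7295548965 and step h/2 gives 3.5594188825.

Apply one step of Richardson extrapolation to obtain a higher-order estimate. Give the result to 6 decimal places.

r = 1: numerator weight 2, denominator 1.
Numerator 2×A(h/2) − A(h) = 2×3.5594188825 − 3.7295548965 = 3.3892828685
Denominator 2 − 1 = 1.
Result: 3.3892828685
Gap between inputs: 1.701e-01; correction applied: −0.1701360140.

3.389283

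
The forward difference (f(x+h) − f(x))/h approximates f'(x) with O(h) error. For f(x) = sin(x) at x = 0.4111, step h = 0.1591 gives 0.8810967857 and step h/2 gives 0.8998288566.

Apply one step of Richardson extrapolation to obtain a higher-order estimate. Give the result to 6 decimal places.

Order 1 gives 2^r = 2 and 2^r − 1 = 1.
2×0.8998288566 − 0.8810967857 = 0.9185609275
R = 0.9185609275/1 = 0.9185609275
Gap between inputs: 1.873e-02; correction applied: +0.0187320709.

0.918561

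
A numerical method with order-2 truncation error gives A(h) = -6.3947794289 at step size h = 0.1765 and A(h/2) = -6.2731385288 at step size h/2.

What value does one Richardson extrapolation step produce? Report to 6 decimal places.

-6.232592

Error is O(h^2); halving h shrinks it by 2^2 = 4.
4×(-6.2731385288) = -25.0925541152; (-25.0925541152) − (-6.3947794289) = -18.6977746863
Divide by 2^2 − 1 = 3.
(4×(-6.2731385288) − (-6.3947794289))/(4 − 1) = -6.2325915621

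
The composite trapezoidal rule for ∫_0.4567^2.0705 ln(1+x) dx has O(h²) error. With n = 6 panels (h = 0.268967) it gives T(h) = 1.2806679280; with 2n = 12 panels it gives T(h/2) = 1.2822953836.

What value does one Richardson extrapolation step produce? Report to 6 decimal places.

1.282838

Method order is 2; weight 2^2 = 4.
4·1.2822953836 = 5.1291815344; 5.1291815344 − 1.2806679280 = 3.8485136064
R = 3.8485136064/3 = 1.2828378688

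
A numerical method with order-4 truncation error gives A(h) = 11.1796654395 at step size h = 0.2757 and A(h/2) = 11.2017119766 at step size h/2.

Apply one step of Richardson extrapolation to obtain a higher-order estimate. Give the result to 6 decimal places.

r = 4: numerator weight 16, denominator 15.
Top: 16(11.2017119766) − (11.1796654395) = 168.0477261861
Denominator 16 − 1 = 15.
(16×11.2017119766 − 11.1796654395)/(16 − 1) = 11.2031817457
Correction |R − A(h/2)| = 1.470e-03; gap |A(h/2) − A(h)| = 2.205e-02.

11.203182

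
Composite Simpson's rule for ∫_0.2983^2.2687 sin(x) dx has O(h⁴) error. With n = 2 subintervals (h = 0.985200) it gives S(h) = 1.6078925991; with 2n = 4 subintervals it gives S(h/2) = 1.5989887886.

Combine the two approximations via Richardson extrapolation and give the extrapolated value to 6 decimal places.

1.598395

The method has order 4: 2^4 = 16.
2^4*A(h/2) = 25.5838206176; minus A(h) gives 23.9759280185.
Divide by 2^4 − 1 = 15.
So the Richardson estimate is 1.5983952012.
Shift from A(h/2): −0.0005935874.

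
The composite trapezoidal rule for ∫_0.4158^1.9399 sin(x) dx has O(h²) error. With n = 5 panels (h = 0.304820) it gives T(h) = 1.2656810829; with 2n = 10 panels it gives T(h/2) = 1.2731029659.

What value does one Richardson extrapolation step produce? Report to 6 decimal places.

r = 2: numerator weight 4, denominator 3.
Weighted: 5.0924118636 − 1.2656810829 = 3.8267307807
Denominator 4 − 1 = 3.
So the Richardson estimate is 1.2755769269.
Gap between inputs: 7.422e-03; correction applied: +0.0024739610.

1.275577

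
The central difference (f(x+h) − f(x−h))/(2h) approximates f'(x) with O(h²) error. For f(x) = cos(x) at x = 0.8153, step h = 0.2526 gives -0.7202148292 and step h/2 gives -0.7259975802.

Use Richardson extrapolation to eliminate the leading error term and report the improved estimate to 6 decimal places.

Order 2 gives 2^r = 4 and 2^r − 1 = 3.
Top: 4(-0.7259975802) − (-0.7202148292) = -2.1837754916
(-2.1837754916) ÷ 3 = -0.7279251639
Shift from A(h/2): −0.0019275837.

-0.727925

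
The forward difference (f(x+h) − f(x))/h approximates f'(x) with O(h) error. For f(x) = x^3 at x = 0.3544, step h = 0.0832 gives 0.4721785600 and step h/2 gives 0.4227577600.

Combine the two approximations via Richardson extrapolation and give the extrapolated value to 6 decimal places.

r = 1, so 2^r = 2.
Top: 2(0.4227577600) − (0.4721785600) = 0.3733369600
Extrapolated: 0.3733369600 / 1 = 0.3733369600

0.373337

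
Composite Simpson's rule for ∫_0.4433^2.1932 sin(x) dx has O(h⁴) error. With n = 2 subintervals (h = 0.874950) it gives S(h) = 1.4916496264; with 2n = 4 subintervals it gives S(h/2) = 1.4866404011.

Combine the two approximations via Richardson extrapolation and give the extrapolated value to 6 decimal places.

1.486306

The method has order 4: 2^4 = 16.
Numerator 16 × A(h/2) − A(h) = 16 × 1.4866404011 − 1.4916496264 = 22.2945967912
Divide by 2^4 − 1 = 15.
(16 × 1.4866404011 − 1.4916496264)/(16 − 1) = 1.4863064527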